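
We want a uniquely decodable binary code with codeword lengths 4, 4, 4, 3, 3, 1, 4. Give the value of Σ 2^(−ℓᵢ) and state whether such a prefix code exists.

With common denominator 2^4 = 16: Σ 2^(−ℓᵢ) = 1/16 + 1/16 + 1/16 + 2/16 + 2/16 + 8/16 + 1/16 = 16/16 = 1.
Kraft's inequality requires Σ ≤ 1; here Σ = 1 ≤ 1, so such a prefix code exists.

1; yes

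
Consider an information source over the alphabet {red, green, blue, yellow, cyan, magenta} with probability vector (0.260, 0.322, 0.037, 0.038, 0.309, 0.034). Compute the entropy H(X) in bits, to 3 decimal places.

2.076 bits

H = −Σ pᵢ log₂ pᵢ.
−0.260·log₂(0.260) = 0.5053
−0.322·log₂(0.322) = 0.5264
−0.037·log₂(0.037) = 0.1760
−0.038·log₂(0.038) = 0.1793
−0.309·log₂(0.309) = 0.5235
−0.034·log₂(0.034) = 0.1659
Sum ≈ 2.0764 → 2.076 bits.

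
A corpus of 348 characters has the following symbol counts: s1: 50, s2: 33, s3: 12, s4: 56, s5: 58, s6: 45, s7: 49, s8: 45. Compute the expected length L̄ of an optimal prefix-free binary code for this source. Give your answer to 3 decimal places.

Probabilities are the counts divided by 348.
Repeatedly combine the two least-probable nodes; the expected code length is the sum of the merged weights.
merge 1/29 + 11/116 → 15/116
merge 15/116 + 15/116 → 15/58
merge 15/116 + 49/348 → 47/174
merge 25/174 + 14/87 → 53/174
merge 1/6 + 15/58 → 37/87
merge 47/174 + 53/174 → 50/87
merge 37/87 + 50/87 → 1
L = 15/116 + 15/58 + 47/174 + 53/174 + 37/87 + 50/87 + 1 = 1031/348 ≈ 2.963 bits/symbol.

2.963 bits/symbol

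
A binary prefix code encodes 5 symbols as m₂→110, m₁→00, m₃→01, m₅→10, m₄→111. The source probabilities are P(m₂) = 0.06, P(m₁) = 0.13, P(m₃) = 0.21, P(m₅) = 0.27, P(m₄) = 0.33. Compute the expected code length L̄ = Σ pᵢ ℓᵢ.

L̄ = Σ pᵢ·ℓᵢ = 0.06·3 + 0.13·2 + 0.21·2 + 0.27·2 + 0.33·3 = 2.39 bits/symbol.

2.39 bits/symbol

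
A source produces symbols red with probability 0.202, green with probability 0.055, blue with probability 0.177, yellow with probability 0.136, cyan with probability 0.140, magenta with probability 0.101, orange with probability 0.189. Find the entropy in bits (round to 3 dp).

H = −Σ pᵢ log₂ pᵢ.
−0.202·log₂(0.202) = 0.4661
−0.055·log₂(0.055) = 0.2301
−0.177·log₂(0.177) = 0.4422
−0.136·log₂(0.136) = 0.3915
−0.140·log₂(0.140) = 0.3971
−0.101·log₂(0.101) = 0.3341
−0.189·log₂(0.189) = 0.4543
Sum ≈ 2.7153 → 2.715 bits.

2.715 bits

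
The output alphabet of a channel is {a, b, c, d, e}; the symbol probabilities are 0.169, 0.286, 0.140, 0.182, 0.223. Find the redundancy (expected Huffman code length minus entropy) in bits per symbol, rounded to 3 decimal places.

Entropy H = −Σ p log₂ p ≈ 2.2772 bits.
Huffman merges: 7/50+169/1000→309/1000; 91/500+223/1000→81/200; 143/500+309/1000→119/200; 81/200+119/200→1. L = 2309/1000 ≈ 2.3090.
L − H = 2.3090 − 2.2772 = 0.032 bits.

0.032 bits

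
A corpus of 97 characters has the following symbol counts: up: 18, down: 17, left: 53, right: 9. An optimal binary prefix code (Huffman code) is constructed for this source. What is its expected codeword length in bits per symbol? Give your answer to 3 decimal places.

1.722 bits/symbol

Probabilities are the counts divided by 97.
Repeatedly combine the two least-probable nodes; the expected code length is the sum of the merged weights.
merge 9/97 + 17/97 → 26/97
merge 18/97 + 26/97 → 44/97
merge 44/97 + 53/97 → 1
L = 26/97 + 44/97 + 1 = 167/97 ≈ 1.722 bits/symbol.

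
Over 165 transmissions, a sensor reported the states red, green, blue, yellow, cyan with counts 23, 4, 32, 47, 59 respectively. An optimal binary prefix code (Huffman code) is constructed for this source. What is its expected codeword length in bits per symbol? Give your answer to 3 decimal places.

Probabilities are the counts divided by 165.
Repeatedly combine the two least-probable nodes; the expected code length is the sum of the merged weights.
merge 4/165 + 23/165 → 9/55
merge 9/55 + 32/165 → 59/165
merge 47/165 + 59/165 → 106/165
merge 59/165 + 106/165 → 1
L = 9/55 + 59/165 + 106/165 + 1 = 119/55 ≈ 2.164 bits/symbol.

2.164 bits/symbol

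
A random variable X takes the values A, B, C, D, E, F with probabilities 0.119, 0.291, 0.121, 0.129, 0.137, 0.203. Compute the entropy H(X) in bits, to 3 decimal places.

H = −Σ pᵢ log₂ pᵢ.
−0.119·log₂(0.119) = 0.3654
−0.291·log₂(0.291) = 0.5182
−0.121·log₂(0.121) = 0.3687
−0.129·log₂(0.129) = 0.3811
−0.137·log₂(0.137) = 0.3929
−0.203·log₂(0.203) = 0.4670
Sum ≈ 2.4934 → 2.493 bits.

2.493 bits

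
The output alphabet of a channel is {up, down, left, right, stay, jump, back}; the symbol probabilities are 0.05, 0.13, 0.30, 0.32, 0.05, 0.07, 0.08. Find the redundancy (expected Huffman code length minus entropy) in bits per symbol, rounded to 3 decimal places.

0.058 bits

Entropy H = −Σ p log₂ p ≈ 2.4220 bits.
Huffman merges: 1/20+1/20→1/10; 7/100+2/25→3/20; 1/10+13/100→23/100; 3/20+23/100→19/50; 3/10+8/25→31/50; 19/50+31/50→1. L = 62/25 ≈ 2.4800.
L − H = 2.4800 − 2.4220 = 0.058 bits.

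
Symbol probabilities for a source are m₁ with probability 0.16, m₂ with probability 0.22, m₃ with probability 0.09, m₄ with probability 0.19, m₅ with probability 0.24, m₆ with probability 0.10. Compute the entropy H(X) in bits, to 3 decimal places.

H = −Σ pᵢ log₂ pᵢ.
−0.16·log₂(0.16) = 0.4230
−0.22·log₂(0.22) = 0.4806
−0.09·log₂(0.09) = 0.3127
−0.19·log₂(0.19) = 0.4552
−0.24·log₂(0.24) = 0.4941
−0.10·log₂(0.10) = 0.3322
Sum ≈ 2.4978 → 2.498 bits.

2.498 bits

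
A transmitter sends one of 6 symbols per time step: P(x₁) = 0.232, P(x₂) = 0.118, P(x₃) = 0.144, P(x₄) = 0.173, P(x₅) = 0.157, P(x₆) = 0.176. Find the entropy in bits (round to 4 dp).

H = −Σ pᵢ log₂ pᵢ.
−0.232·log₂(0.232) = 0.4890
−0.118·log₂(0.118) = 0.3638
−0.144·log₂(0.144) = 0.4026
−0.173·log₂(0.173) = 0.4379
−0.157·log₂(0.157) = 0.4194
−0.176·log₂(0.176) = 0.4411
Sum ≈ 2.5538 → 2.5538 bits.

2.5538 bits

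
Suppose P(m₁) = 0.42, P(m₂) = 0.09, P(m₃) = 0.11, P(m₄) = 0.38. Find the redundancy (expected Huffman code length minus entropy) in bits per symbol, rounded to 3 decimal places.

Entropy H = −Σ p log₂ p ≈ 1.7190 bits.
Huffman merges: 9/100+11/100→1/5; 1/5+19/50→29/50; 21/50+29/50→1. L = 89/50 ≈ 1.7800.
L − H = 1.7800 − 1.7190 = 0.061 bits.

0.061 bits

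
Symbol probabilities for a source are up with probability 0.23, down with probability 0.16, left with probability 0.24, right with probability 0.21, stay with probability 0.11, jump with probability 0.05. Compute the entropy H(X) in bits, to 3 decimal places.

H = −Σ pᵢ log₂ pᵢ.
−0.23·log₂(0.23) = 0.4877
−0.16·log₂(0.16) = 0.4230
−0.24·log₂(0.24) = 0.4941
−0.21·log₂(0.21) = 0.4728
−0.11·log₂(0.11) = 0.3503
−0.05·log₂(0.05) = 0.2161
Sum ≈ 2.4440 → 2.444 bits.

2.444 bits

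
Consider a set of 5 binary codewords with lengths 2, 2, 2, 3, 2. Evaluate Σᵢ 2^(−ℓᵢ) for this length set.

With common denominator 2^3 = 8: Σ 2^(−ℓᵢ) = 2/8 + 2/8 + 2/8 + 1/8 + 2/8 = 9/8 = 1.125.

1.125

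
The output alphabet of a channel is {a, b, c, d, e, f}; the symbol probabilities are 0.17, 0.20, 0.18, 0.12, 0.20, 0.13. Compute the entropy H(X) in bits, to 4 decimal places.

2.5584 bits

H = −Σ pᵢ log₂ pᵢ.
−0.17·log₂(0.17) = 0.4346
−0.20·log₂(0.20) = 0.4644
−0.18·log₂(0.18) = 0.4453
−0.12·log₂(0.12) = 0.3671
−0.20·log₂(0.20) = 0.4644
−0.13·log₂(0.13) = 0.3826
Sum ≈ 2.5584 → 2.5584 bits.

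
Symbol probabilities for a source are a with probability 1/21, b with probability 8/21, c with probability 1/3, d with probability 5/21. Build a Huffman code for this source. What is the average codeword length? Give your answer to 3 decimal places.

Repeatedly combine the two least-probable nodes; the expected code length is the sum of the merged weights.
merge 1/21 + 5/21 → 2/7
merge 2/7 + 1/3 → 13/21
merge 8/21 + 13/21 → 1
L = 2/7 + 13/21 + 1 = 40/21 ≈ 1.905 bits/symbol.

1.905 bits/symbol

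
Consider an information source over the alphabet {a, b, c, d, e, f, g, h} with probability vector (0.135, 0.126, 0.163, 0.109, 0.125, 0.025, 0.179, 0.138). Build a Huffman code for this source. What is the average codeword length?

Repeatedly combine the two least-probable nodes; the expected code length is the sum of the merged weights.
merge 1/40 + 109/1000 → 67/500
merge 1/8 + 63/500 → 251/1000
merge 67/500 + 27/200 → 269/1000
merge 69/500 + 163/1000 → 301/1000
merge 179/1000 + 251/1000 → 43/100
merge 269/1000 + 301/1000 → 57/100
merge 43/100 + 57/100 → 1
L = 67/500 + 251/1000 + 269/1000 + 301/1000 + 43/100 + 57/100 + 1 = 591/200 = 2.955 bits/symbol.

2.955 bits/symbol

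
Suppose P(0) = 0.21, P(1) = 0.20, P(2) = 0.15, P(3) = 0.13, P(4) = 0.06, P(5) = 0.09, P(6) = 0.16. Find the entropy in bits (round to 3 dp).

2.710 bits

H = −Σ pᵢ log₂ pᵢ.
−0.21·log₂(0.21) = 0.4728
−0.20·log₂(0.20) = 0.4644
−0.15·log₂(0.15) = 0.4105
−0.13·log₂(0.13) = 0.3826
−0.06·log₂(0.06) = 0.2435
−0.09·log₂(0.09) = 0.3127
−0.16·log₂(0.16) = 0.4230
Sum ≈ 2.7096 → 2.710 bits.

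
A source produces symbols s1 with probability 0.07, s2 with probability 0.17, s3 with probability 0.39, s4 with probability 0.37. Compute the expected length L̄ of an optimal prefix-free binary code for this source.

1.85 bits/symbol

Repeatedly combine the two least-probable nodes; the expected code length is the sum of the merged weights.
merge 7/100 + 17/100 → 6/25
merge 6/25 + 37/100 → 61/100
merge 39/100 + 61/100 → 1
L = 6/25 + 61/100 + 1 = 37/20 = 1.85 bits/symbol.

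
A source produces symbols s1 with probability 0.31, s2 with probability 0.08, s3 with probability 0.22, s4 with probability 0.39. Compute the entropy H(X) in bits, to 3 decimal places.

1.826 bits

H = −Σ pᵢ log₂ pᵢ.
−0.31·log₂(0.31) = 0.5238
−0.08·log₂(0.08) = 0.2915
−0.22·log₂(0.22) = 0.4806
−0.39·log₂(0.39) = 0.5298
Sum ≈ 1.8257 → 1.826 bits.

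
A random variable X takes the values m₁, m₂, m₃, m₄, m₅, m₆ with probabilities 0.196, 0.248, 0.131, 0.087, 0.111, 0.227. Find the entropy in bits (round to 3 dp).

H = −Σ pᵢ log₂ pᵢ.
−0.196·log₂(0.196) = 0.4608
−0.248·log₂(0.248) = 0.4989
−0.131·log₂(0.131) = 0.3841
−0.087·log₂(0.087) = 0.3065
−0.111·log₂(0.111) = 0.3520
−0.227·log₂(0.227) = 0.4856
Sum ≈ 2.4879 → 2.488 bits.

2.488 bits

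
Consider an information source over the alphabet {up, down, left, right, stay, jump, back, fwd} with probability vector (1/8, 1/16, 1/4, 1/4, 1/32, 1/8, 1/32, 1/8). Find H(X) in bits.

2.6875 bits

Each probability is a power of 1/2, so log₂(1/p) is an integer.
H = Σ p·log₂(1/p) = 1/8·3 + 1/16·4 + 1/4·2 + 1/4·2 + 1/32·5 + 1/8·3 + 1/32·5 + 1/8·3 = 2.6875 bits.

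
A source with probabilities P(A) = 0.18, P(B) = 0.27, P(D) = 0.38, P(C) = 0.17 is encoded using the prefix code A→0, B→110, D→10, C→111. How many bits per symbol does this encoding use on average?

L̄ = Σ pᵢ·ℓᵢ = 0.18·1 + 0.27·3 + 0.38·2 + 0.17·3 = 2.26 bits/symbol.

2.26 bits/symbol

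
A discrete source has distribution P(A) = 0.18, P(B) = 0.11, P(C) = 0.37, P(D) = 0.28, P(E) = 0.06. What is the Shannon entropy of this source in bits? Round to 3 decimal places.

H = −Σ pᵢ log₂ pᵢ.
−0.18·log₂(0.18) = 0.4453
−0.11·log₂(0.11) = 0.3503
−0.37·log₂(0.37) = 0.5307
−0.28·log₂(0.28) = 0.5142
−0.06·log₂(0.06) = 0.2435
Sum ≈ 2.0841 → 2.084 bits.

2.084 bits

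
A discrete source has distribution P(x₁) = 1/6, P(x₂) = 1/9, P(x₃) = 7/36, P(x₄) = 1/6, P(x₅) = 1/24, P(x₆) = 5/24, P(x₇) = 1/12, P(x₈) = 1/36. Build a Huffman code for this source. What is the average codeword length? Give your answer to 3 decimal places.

2.819 bits/symbol

Repeatedly combine the two least-probable nodes; the expected code length is the sum of the merged weights.
merge 1/36 + 1/24 → 5/72
merge 5/72 + 1/12 → 11/72
merge 1/9 + 11/72 → 19/72
merge 1/6 + 1/6 → 1/3
merge 7/36 + 5/24 → 29/72
merge 19/72 + 1/3 → 43/72
merge 29/72 + 43/72 → 1
L = 5/72 + 11/72 + 19/72 + 1/3 + 29/72 + 43/72 + 1 = 203/72 ≈ 2.819 bits/symbol.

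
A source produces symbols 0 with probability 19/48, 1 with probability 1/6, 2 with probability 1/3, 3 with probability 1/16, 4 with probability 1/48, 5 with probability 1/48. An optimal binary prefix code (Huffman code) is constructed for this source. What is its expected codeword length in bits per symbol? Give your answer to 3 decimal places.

Repeatedly combine the two least-probable nodes; the expected code length is the sum of the merged weights.
merge 1/48 + 1/48 → 1/24
merge 1/24 + 1/16 → 5/48
merge 5/48 + 1/6 → 13/48
merge 13/48 + 1/3 → 29/48
merge 19/48 + 29/48 → 1
L = 1/24 + 5/48 + 13/48 + 29/48 + 1 = 97/48 ≈ 2.021 bits/symbol.

2.021 bits/symbol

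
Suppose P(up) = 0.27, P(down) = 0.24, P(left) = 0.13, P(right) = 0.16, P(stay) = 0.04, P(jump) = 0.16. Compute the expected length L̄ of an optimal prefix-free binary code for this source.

Repeatedly combine the two least-probable nodes; the expected code length is the sum of the merged weights.
merge 1/25 + 13/100 → 17/100
merge 4/25 + 4/25 → 8/25
merge 17/100 + 6/25 → 41/100
merge 27/100 + 8/25 → 59/100
merge 41/100 + 59/100 → 1
L = 17/100 + 8/25 + 41/100 + 59/100 + 1 = 249/100 = 2.49 bits/symbol.

2.49 bits/symbol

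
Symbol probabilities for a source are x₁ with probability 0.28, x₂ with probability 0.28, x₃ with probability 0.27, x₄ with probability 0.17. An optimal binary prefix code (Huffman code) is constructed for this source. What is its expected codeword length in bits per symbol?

Repeatedly combine the two least-probable nodes; the expected code length is the sum of the merged weights.
merge 17/100 + 27/100 → 11/25
merge 7/25 + 7/25 → 14/25
merge 11/25 + 14/25 → 1
L = 11/25 + 14/25 + 1 = 2 bits/symbol.

2 bits/symbol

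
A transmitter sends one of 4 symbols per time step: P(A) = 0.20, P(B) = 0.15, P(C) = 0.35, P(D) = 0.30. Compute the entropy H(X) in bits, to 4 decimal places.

1.9261 bits

H = −Σ pᵢ log₂ pᵢ.
−0.20·log₂(0.20) = 0.4644
−0.15·log₂(0.15) = 0.4105
−0.35·log₂(0.35) = 0.5301
−0.30·log₂(0.30) = 0.5211
Sum ≈ 1.9261 → 1.9261 bits.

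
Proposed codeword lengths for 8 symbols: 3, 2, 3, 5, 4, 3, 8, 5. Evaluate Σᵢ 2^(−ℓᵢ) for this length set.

0.75390625

With common denominator 2^8 = 256: Σ 2^(−ℓᵢ) = 32/256 + 64/256 + 32/256 + 8/256 + 16/256 + 32/256 + 1/256 + 8/256 = 193/256 = 0.75390625.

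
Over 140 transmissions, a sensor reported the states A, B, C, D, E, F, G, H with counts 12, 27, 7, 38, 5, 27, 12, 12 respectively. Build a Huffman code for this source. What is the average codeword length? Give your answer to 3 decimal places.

Probabilities are the counts divided by 140.
Repeatedly combine the two least-probable nodes; the expected code length is the sum of the merged weights.
merge 1/28 + 1/20 → 3/35
merge 3/35 + 3/35 → 6/35
merge 3/35 + 3/35 → 6/35
merge 6/35 + 6/35 → 12/35
merge 27/140 + 27/140 → 27/70
merge 19/70 + 12/35 → 43/70
merge 27/70 + 43/70 → 1
L = 3/35 + 6/35 + 6/35 + 12/35 + 27/70 + 43/70 + 1 = 97/35 ≈ 2.771 bits/symbol.

2.771 bits/symbol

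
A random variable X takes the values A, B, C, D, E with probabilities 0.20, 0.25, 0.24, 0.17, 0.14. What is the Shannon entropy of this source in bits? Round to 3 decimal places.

H = −Σ pᵢ log₂ pᵢ.
−0.20·log₂(0.20) = 0.4644
−0.25·log₂(0.25) = 0.5000
−0.24·log₂(0.24) = 0.4941
−0.17·log₂(0.17) = 0.4346
−0.14·log₂(0.14) = 0.3971
Sum ≈ 2.2902 → 2.290 bits.

2.290 bits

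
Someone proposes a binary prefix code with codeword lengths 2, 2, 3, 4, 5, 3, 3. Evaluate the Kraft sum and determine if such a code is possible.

0.96875; yes

With common denominator 2^5 = 32: Σ 2^(−ℓᵢ) = 8/32 + 8/32 + 4/32 + 2/32 + 1/32 + 4/32 + 4/32 = 31/32 = 0.96875.
Kraft's inequality requires Σ ≤ 1; here Σ = 0.96875 ≤ 1, so such a prefix code exists.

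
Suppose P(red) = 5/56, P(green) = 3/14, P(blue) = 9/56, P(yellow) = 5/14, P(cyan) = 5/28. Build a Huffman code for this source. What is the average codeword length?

2.25 bits/symbol

Repeatedly combine the two least-probable nodes; the expected code length is the sum of the merged weights.
merge 5/56 + 9/56 → 1/4
merge 5/28 + 3/14 → 11/28
merge 1/4 + 5/14 → 17/28
merge 11/28 + 17/28 → 1
L = 1/4 + 11/28 + 17/28 + 1 = 9/4 = 2.25 bits/symbol.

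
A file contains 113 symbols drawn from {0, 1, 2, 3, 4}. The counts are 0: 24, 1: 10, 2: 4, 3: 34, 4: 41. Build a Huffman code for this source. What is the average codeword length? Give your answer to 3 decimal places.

2.097 bits/symbol

Probabilities are the counts divided by 113.
Repeatedly combine the two least-probable nodes; the expected code length is the sum of the merged weights.
merge 4/113 + 10/113 → 14/113
merge 14/113 + 24/113 → 38/113
merge 34/113 + 38/113 → 72/113
merge 41/113 + 72/113 → 1
L = 14/113 + 38/113 + 72/113 + 1 = 237/113 ≈ 2.097 bits/symbol.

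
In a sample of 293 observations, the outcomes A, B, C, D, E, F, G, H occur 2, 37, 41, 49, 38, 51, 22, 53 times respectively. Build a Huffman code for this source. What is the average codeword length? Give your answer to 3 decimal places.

2.901 bits/symbol

Probabilities are the counts divided by 293.
Repeatedly combine the two least-probable nodes; the expected code length is the sum of the merged weights.
merge 2/293 + 22/293 → 24/293
merge 24/293 + 37/293 → 61/293
merge 38/293 + 41/293 → 79/293
merge 49/293 + 51/293 → 100/293
merge 53/293 + 61/293 → 114/293
merge 79/293 + 100/293 → 179/293
merge 114/293 + 179/293 → 1
L = 24/293 + 61/293 + 79/293 + 100/293 + 114/293 + 179/293 + 1 = 850/293 ≈ 2.901 bits/symbol.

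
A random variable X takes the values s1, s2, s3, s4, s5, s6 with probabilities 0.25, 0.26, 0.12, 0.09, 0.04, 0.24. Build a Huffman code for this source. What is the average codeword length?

Repeatedly combine the two least-probable nodes; the expected code length is the sum of the merged weights.
merge 1/25 + 9/100 → 13/100
merge 3/25 + 13/100 → 1/4
merge 6/25 + 1/4 → 49/100
merge 1/4 + 13/50 → 51/100
merge 49/100 + 51/100 → 1
L = 13/100 + 1/4 + 49/100 + 51/100 + 1 = 119/50 = 2.38 bits/symbol.

2.38 bits/symbol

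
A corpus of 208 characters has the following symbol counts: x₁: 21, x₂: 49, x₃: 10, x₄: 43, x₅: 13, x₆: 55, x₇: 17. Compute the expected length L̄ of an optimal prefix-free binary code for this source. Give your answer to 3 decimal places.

2.587 bits/symbol

Probabilities are the counts divided by 208.
Repeatedly combine the two least-probable nodes; the expected code length is the sum of the merged weights.
merge 5/104 + 1/16 → 23/208
merge 17/208 + 21/208 → 19/104
merge 23/208 + 19/104 → 61/208
merge 43/208 + 49/208 → 23/52
merge 55/208 + 61/208 → 29/52
merge 23/52 + 29/52 → 1
L = 23/208 + 19/104 + 61/208 + 23/52 + 29/52 + 1 = 269/104 ≈ 2.587 bits/symbol.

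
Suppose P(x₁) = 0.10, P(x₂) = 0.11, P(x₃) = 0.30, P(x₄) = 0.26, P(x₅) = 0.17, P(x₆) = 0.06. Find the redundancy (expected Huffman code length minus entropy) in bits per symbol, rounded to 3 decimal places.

Entropy H = −Σ p log₂ p ≈ 2.3870 bits.
Huffman merges: 3/50+1/10→4/25; 11/100+4/25→27/100; 17/100+13/50→43/100; 27/100+3/10→57/100; 43/100+57/100→1. L = 243/100 ≈ 2.4300.
L − H = 2.4300 − 2.3870 = 0.043 bits.

0.043 bits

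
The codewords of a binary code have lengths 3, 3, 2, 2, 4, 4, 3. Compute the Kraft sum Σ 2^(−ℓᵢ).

With common denominator 2^4 = 16: Σ 2^(−ℓᵢ) = 2/16 + 2/16 + 4/16 + 4/16 + 1/16 + 1/16 + 2/16 = 16/16 = 1.

1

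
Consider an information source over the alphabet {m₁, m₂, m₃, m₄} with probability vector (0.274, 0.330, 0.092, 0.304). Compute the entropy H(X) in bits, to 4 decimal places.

1.8785 bits

H = −Σ pᵢ log₂ pᵢ.
−0.274·log₂(0.274) = 0.5118
−0.330·log₂(0.330) = 0.5278
−0.092·log₂(0.092) = 0.3167
−0.304·log₂(0.304) = 0.5222
Sum ≈ 1.8785 → 1.8785 bits.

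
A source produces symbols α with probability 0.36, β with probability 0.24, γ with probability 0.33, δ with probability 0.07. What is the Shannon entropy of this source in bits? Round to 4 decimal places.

H = −Σ pᵢ log₂ pᵢ.
−0.36·log₂(0.36) = 0.5306
−0.24·log₂(0.24) = 0.4941
−0.33·log₂(0.33) = 0.5278
−0.07·log₂(0.07) = 0.2686
Sum ≈ 1.8211 → 1.8211 bits.

1.8211 bits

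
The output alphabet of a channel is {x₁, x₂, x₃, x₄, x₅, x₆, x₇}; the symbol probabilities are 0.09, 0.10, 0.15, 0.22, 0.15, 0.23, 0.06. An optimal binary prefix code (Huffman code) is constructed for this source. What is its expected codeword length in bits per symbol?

2.7 bits/symbol

Repeatedly combine the two least-probable nodes; the expected code length is the sum of the merged weights.
merge 3/50 + 9/100 → 3/20
merge 1/10 + 3/20 → 1/4
merge 3/20 + 3/20 → 3/10
merge 11/50 + 23/100 → 9/20
merge 1/4 + 3/10 → 11/20
merge 9/20 + 11/20 → 1
L = 3/20 + 1/4 + 3/10 + 9/20 + 11/20 + 1 = 27/10 = 2.7 bits/symbol.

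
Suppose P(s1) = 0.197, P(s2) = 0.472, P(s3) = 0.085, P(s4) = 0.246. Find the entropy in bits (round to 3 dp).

H = −Σ pᵢ log₂ pᵢ.
−0.197·log₂(0.197) = 0.4617
−0.472·log₂(0.472) = 0.5112
−0.085·log₂(0.085) = 0.3023
−0.246·log₂(0.246) = 0.4977
Sum ≈ 1.7730 → 1.773 bits.

1.773 bits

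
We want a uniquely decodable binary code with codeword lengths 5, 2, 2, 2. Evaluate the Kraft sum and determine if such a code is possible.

With common denominator 2^5 = 32: Σ 2^(−ℓᵢ) = 1/32 + 8/32 + 8/32 + 8/32 = 25/32 = 0.78125.
Kraft's inequality requires Σ ≤ 1; here Σ = 0.78125 ≤ 1, so such a prefix code exists.

0.78125; yes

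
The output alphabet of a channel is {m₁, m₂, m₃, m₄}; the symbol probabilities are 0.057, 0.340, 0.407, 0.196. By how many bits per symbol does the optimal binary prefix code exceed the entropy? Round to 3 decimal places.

0.093 bits

Entropy H = −Σ p log₂ p ≈ 1.7534 bits.
Huffman merges: 57/1000+49/250→253/1000; 253/1000+17/50→593/1000; 407/1000+593/1000→1. L = 923/500 ≈ 1.8460.
L − H = 1.8460 − 1.7534 = 0.093 bits.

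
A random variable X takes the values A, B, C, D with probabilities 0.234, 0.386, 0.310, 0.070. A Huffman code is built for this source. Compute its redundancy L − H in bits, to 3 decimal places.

0.105 bits

Entropy H = −Σ p log₂ p ≈ 1.8128 bits.
Huffman merges: 7/100+117/500→38/125; 38/125+31/100→307/500; 193/500+307/500→1. L = 959/500 ≈ 1.9180.
L − H = 1.9180 − 1.8128 = 0.105 bits.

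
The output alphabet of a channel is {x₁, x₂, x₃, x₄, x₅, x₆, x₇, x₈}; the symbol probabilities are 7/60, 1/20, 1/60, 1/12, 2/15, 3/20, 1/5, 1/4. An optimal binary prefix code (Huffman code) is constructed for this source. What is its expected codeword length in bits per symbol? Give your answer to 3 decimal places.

2.767 bits/symbol

Repeatedly combine the two least-probable nodes; the expected code length is the sum of the merged weights.
merge 1/60 + 1/20 → 1/15
merge 1/15 + 1/12 → 3/20
merge 7/60 + 2/15 → 1/4
merge 3/20 + 3/20 → 3/10
merge 1/5 + 1/4 → 9/20
merge 1/4 + 3/10 → 11/20
merge 9/20 + 11/20 → 1
L = 1/15 + 3/20 + 1/4 + 3/10 + 9/20 + 11/20 + 1 = 83/30 ≈ 2.767 bits/symbol.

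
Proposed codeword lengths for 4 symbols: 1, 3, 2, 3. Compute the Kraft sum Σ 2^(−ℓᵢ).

With common denominator 2^3 = 8: Σ 2^(−ℓᵢ) = 4/8 + 1/8 + 2/8 + 1/8 = 8/8 = 1.

1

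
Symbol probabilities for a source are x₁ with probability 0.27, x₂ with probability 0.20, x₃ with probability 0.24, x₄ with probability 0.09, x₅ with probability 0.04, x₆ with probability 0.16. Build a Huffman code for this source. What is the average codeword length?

Repeatedly combine the two least-probable nodes; the expected code length is the sum of the merged weights.
merge 1/25 + 9/100 → 13/100
merge 13/100 + 4/25 → 29/100
merge 1/5 + 6/25 → 11/25
merge 27/100 + 29/100 → 14/25
merge 11/25 + 14/25 → 1
L = 13/100 + 29/100 + 11/25 + 14/25 + 1 = 121/50 = 2.42 bits/symbol.

2.42 bits/symbol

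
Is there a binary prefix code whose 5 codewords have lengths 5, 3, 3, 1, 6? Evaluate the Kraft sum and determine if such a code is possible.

With common denominator 2^6 = 64: Σ 2^(−ℓᵢ) = 2/64 + 8/64 + 8/64 + 32/64 + 1/64 = 51/64 = 0.796875.
Kraft's inequality requires Σ ≤ 1; here Σ = 0.796875 ≤ 1, so such a prefix code exists.

0.796875; yes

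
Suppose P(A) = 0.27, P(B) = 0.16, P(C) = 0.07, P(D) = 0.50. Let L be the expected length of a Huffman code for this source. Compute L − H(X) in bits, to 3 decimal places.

Entropy H = −Σ p log₂ p ≈ 1.7016 bits.
Huffman merges: 7/100+4/25→23/100; 23/100+27/100→1/2; 1/2+1/2→1. L = 173/100 ≈ 1.7300.
L − H = 1.7300 − 1.7016 = 0.028 bits.

0.028 bits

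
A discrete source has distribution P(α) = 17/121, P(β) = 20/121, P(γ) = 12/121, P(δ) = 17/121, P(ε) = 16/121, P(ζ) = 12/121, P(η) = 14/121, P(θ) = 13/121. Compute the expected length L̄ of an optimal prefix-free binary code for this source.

Repeatedly combine the two least-probable nodes; the expected code length is the sum of the merged weights.
merge 12/121 + 12/121 → 24/121
merge 13/121 + 14/121 → 27/121
merge 16/121 + 17/121 → 3/11
merge 17/121 + 20/121 → 37/121
merge 24/121 + 27/121 → 51/121
merge 3/11 + 37/121 → 70/121
merge 51/121 + 70/121 → 1
L = 24/121 + 27/121 + 3/11 + 37/121 + 51/121 + 70/121 + 1 = 3 bits/symbol.

3 bits/symbol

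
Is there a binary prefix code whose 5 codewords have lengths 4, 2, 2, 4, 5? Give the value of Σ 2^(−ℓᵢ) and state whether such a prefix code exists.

0.65625; yes

With common denominator 2^5 = 32: Σ 2^(−ℓᵢ) = 2/32 + 8/32 + 8/32 + 2/32 + 1/32 = 21/32 = 0.65625.
Kraft's inequality requires Σ ≤ 1; here Σ = 0.65625 ≤ 1, so such a prefix code exists.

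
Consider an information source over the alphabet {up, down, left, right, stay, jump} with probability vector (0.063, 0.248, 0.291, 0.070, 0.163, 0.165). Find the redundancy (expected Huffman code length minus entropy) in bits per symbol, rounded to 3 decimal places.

Entropy H = −Σ p log₂ p ≈ 2.3924 bits.
Huffman merges: 63/1000+7/100→133/1000; 133/1000+163/1000→37/125; 33/200+31/125→413/1000; 291/1000+37/125→587/1000; 413/1000+587/1000→1. L = 2429/1000 ≈ 2.4290.
L − H = 2.4290 − 2.3924 = 0.037 bits.

0.037 bits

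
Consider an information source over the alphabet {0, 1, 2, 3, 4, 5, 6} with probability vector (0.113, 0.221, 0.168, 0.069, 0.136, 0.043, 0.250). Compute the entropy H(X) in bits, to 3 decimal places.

2.622 bits

H = −Σ pᵢ log₂ pᵢ.
−0.113·log₂(0.113) = 0.3555
−0.221·log₂(0.221) = 0.4813
−0.168·log₂(0.168) = 0.4323
−0.069·log₂(0.069) = 0.2662
−0.136·log₂(0.136) = 0.3915
−0.043·log₂(0.043) = 0.1952
−0.250·log₂(0.250) = 0.5000
Sum ≈ 2.6219 → 2.622 bits.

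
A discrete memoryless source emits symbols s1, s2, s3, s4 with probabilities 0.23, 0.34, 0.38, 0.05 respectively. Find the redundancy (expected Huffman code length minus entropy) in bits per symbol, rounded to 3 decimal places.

Entropy H = −Σ p log₂ p ≈ 1.7634 bits.
Huffman merges: 1/20+23/100→7/25; 7/25+17/50→31/50; 19/50+31/50→1. L = 19/10 ≈ 1.9000.
L − H = 1.9000 − 1.7634 = 0.137 bits.

0.137 bits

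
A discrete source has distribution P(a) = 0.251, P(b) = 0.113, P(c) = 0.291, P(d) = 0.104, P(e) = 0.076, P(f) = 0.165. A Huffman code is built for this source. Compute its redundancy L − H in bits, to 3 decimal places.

Entropy H = −Σ p log₂ p ≈ 2.4253 bits.
Huffman merges: 19/250+13/125→9/50; 113/1000+33/200→139/500; 9/50+251/1000→431/1000; 139/500+291/1000→569/1000; 431/1000+569/1000→1. L = 1229/500 ≈ 2.4580.
L − H = 2.4580 − 2.4253 = 0.033 bits.

0.033 bits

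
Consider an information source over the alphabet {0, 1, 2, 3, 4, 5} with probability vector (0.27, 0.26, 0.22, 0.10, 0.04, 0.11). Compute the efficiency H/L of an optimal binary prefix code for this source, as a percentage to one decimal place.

98.9%

Entropy H = −Σ p log₂ p ≈ 2.3641 bits.
Huffman merges: 1/25+1/10→7/50; 11/100+7/50→1/4; 11/50+1/4→47/100; 13/50+27/100→53/100; 47/100+53/100→1. L = 239/100 ≈ 2.3900.
Efficiency = H/L = 2.3641/2.3900 = 98.9%.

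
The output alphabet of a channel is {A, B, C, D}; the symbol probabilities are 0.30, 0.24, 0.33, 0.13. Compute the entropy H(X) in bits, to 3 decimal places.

1.926 bits

H = −Σ pᵢ log₂ pᵢ.
−0.30·log₂(0.30) = 0.5211
−0.24·log₂(0.24) = 0.4941
−0.33·log₂(0.33) = 0.5278
−0.13·log₂(0.13) = 0.3826
Sum ≈ 1.9257 → 1.926 bits.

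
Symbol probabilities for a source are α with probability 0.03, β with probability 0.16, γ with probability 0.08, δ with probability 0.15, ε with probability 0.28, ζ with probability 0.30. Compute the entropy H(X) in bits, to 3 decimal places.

2.312 bits

H = −Σ pᵢ log₂ pᵢ.
−0.03·log₂(0.03) = 0.1518
−0.16·log₂(0.16) = 0.4230
−0.08·log₂(0.08) = 0.2915
−0.15·log₂(0.15) = 0.4105
−0.28·log₂(0.28) = 0.5142
−0.30·log₂(0.30) = 0.5211
Sum ≈ 2.3121 → 2.312 bits.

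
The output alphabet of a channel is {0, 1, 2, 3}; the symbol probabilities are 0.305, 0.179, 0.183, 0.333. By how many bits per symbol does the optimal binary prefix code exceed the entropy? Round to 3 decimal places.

0.057 bits

Entropy H = −Σ p log₂ p ≈ 1.9434 bits.
Huffman merges: 179/1000+183/1000→181/500; 61/200+333/1000→319/500; 181/500+319/500→1. L = 2 ≈ 2.0000.
L − H = 2.0000 − 1.9434 = 0.057 bits.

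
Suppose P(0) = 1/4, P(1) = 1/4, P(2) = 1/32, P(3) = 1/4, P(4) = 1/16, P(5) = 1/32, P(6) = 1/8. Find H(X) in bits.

Each probability is a power of 1/2, so log₂(1/p) is an integer.
H = Σ p·log₂(1/p) = 1/4·2 + 1/4·2 + 1/32·5 + 1/4·2 + 1/16·4 + 1/32·5 + 1/8·3 = 2.4375 bits.

2.4375 bits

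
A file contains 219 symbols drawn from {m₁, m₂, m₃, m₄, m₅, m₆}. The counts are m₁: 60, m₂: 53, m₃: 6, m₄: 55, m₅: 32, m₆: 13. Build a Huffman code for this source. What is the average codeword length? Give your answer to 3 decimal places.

Probabilities are the counts divided by 219.
Repeatedly combine the two least-probable nodes; the expected code length is the sum of the merged weights.
merge 2/73 + 13/219 → 19/219
merge 19/219 + 32/219 → 17/73
merge 17/73 + 53/219 → 104/219
merge 55/219 + 20/73 → 115/219
merge 104/219 + 115/219 → 1
L = 19/219 + 17/73 + 104/219 + 115/219 + 1 = 508/219 ≈ 2.320 bits/symbol.

2.320 bits/symbol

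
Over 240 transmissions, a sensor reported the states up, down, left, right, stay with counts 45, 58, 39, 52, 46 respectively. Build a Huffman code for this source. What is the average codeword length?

2.35 bits/symbol

Probabilities are the counts divided by 240.
Repeatedly combine the two least-probable nodes; the expected code length is the sum of the merged weights.
merge 13/80 + 3/16 → 7/20
merge 23/120 + 13/60 → 49/120
merge 29/120 + 7/20 → 71/120
merge 49/120 + 71/120 → 1
L = 7/20 + 49/120 + 71/120 + 1 = 47/20 = 2.35 bits/symbol.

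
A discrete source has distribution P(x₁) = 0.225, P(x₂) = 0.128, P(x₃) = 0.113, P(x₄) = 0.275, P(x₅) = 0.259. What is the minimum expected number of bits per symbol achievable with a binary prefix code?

2.241 bits/symbol

Repeatedly combine the two least-probable nodes; the expected code length is the sum of the merged weights.
merge 113/1000 + 16/125 → 241/1000
merge 9/40 + 241/1000 → 233/500
merge 259/1000 + 11/40 → 267/500
merge 233/500 + 267/500 → 1
L = 241/1000 + 233/500 + 267/500 + 1 = 2241/1000 = 2.241 bits/symbol.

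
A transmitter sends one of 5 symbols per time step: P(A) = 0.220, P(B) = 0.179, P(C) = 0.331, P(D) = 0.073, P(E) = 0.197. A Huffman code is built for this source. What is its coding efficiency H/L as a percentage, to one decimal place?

Entropy H = −Σ p log₂ p ≈ 2.1902 bits.
Huffman merges: 73/1000+179/1000→63/250; 197/1000+11/50→417/1000; 63/250+331/1000→583/1000; 417/1000+583/1000→1. L = 563/250 ≈ 2.2520.
Efficiency = H/L = 2.1902/2.2520 = 97.3%.

97.3%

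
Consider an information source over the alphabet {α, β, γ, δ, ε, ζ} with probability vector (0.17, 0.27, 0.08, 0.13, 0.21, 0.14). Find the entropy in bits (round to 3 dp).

2.489 bits

H = −Σ pᵢ log₂ pᵢ.
−0.17·log₂(0.17) = 0.4346
−0.27·log₂(0.27) = 0.5100
−0.08·log₂(0.08) = 0.2915
−0.13·log₂(0.13) = 0.3826
−0.21·log₂(0.21) = 0.4728
−0.14·log₂(0.14) = 0.3971
Sum ≈ 2.4887 → 2.489 bits.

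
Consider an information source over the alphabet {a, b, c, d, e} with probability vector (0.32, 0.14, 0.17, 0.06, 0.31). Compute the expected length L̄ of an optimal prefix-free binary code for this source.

2.2 bits/symbol

Repeatedly combine the two least-probable nodes; the expected code length is the sum of the merged weights.
merge 3/50 + 7/50 → 1/5
merge 17/100 + 1/5 → 37/100
merge 31/100 + 8/25 → 63/100
merge 37/100 + 63/100 → 1
L = 1/5 + 37/100 + 63/100 + 1 = 11/5 = 2.2 bits/symbol.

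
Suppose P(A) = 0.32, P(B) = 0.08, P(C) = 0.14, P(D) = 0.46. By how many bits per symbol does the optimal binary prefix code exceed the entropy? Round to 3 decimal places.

0.030 bits

Entropy H = −Σ p log₂ p ≈ 1.7300 bits.
Huffman merges: 2/25+7/50→11/50; 11/50+8/25→27/50; 23/50+27/50→1. L = 44/25 ≈ 1.7600.
L − H = 1.7600 − 1.7300 = 0.030 bits.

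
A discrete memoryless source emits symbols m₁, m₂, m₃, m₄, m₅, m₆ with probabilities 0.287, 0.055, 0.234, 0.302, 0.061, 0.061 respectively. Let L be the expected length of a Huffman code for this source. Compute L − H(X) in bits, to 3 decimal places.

0.042 bits

Entropy H = −Σ p log₂ p ≈ 2.2513 bits.
Huffman merges: 11/200+61/1000→29/250; 61/1000+29/250→177/1000; 177/1000+117/500→411/1000; 287/1000+151/500→589/1000; 411/1000+589/1000→1. L = 2293/1000 ≈ 2.2930.
L − H = 2.2930 − 2.2513 = 0.042 bits.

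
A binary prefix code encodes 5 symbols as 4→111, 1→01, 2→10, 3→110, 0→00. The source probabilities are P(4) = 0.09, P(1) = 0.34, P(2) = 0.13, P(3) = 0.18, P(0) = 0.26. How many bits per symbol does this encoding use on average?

2.27 bits/symbol

L̄ = Σ pᵢ·ℓᵢ = 0.09·3 + 0.34·2 + 0.13·2 + 0.18·3 + 0.26·2 = 2.27 bits/symbol.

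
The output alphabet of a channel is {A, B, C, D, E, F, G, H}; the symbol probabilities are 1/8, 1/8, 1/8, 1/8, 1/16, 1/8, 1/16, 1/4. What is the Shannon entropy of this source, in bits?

Each probability is a power of 1/2, so log₂(1/p) is an integer.
H = Σ p·log₂(1/p) = 1/8·3 + 1/8·3 + 1/8·3 + 1/8·3 + 1/16·4 + 1/8·3 + 1/16·4 + 1/4·2 = 2.875 bits.

2.875 bits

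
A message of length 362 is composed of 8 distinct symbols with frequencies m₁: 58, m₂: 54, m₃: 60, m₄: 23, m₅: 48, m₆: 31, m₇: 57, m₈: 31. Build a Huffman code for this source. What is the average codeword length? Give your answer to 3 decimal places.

Probabilities are the counts divided by 362.
Repeatedly combine the two least-probable nodes; the expected code length is the sum of the merged weights.
merge 23/362 + 31/362 → 27/181
merge 31/362 + 24/181 → 79/362
merge 27/181 + 27/181 → 54/181
merge 57/362 + 29/181 → 115/362
merge 30/181 + 79/362 → 139/362
merge 54/181 + 115/362 → 223/362
merge 139/362 + 223/362 → 1
L = 27/181 + 79/362 + 54/181 + 115/362 + 139/362 + 223/362 + 1 = 540/181 ≈ 2.983 bits/symbol.

2.983 bits/symbol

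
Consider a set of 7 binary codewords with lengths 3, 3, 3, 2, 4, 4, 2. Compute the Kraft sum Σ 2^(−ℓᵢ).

With common denominator 2^4 = 16: Σ 2^(−ℓᵢ) = 2/16 + 2/16 + 2/16 + 4/16 + 1/16 + 1/16 + 4/16 = 16/16 = 1.

1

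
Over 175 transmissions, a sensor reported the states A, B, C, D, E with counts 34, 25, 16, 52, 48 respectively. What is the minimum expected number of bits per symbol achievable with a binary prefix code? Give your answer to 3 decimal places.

Probabilities are the counts divided by 175.
Repeatedly combine the two least-probable nodes; the expected code length is the sum of the merged weights.
merge 16/175 + 1/7 → 41/175
merge 34/175 + 41/175 → 3/7
merge 48/175 + 52/175 → 4/7
merge 3/7 + 4/7 → 1
L = 41/175 + 3/7 + 4/7 + 1 = 391/175 ≈ 2.234 bits/symbol.

2.234 bits/symbol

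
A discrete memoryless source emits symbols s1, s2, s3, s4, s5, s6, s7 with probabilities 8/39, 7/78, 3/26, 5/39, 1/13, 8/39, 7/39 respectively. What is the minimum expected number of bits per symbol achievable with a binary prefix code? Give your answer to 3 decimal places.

2.756 bits/symbol

Repeatedly combine the two least-probable nodes; the expected code length is the sum of the merged weights.
merge 1/13 + 7/78 → 1/6
merge 3/26 + 5/39 → 19/78
merge 1/6 + 7/39 → 9/26
merge 8/39 + 8/39 → 16/39
merge 19/78 + 9/26 → 23/39
merge 16/39 + 23/39 → 1
L = 1/6 + 19/78 + 9/26 + 16/39 + 23/39 + 1 = 215/78 ≈ 2.756 bits/symbol.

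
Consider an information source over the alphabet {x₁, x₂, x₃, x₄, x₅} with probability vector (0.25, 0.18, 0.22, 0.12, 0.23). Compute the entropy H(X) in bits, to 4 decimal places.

2.2806 bits

H = −Σ pᵢ log₂ pᵢ.
−0.25·log₂(0.25) = 0.5000
−0.18·log₂(0.18) = 0.4453
−0.22·log₂(0.22) = 0.4806
−0.12·log₂(0.12) = 0.3671
−0.23·log₂(0.23) = 0.4877
Sum ≈ 2.2806 → 2.2806 bits.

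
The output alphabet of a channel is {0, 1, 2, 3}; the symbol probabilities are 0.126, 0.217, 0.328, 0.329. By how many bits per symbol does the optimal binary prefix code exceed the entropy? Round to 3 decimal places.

0.090 bits

Entropy H = −Σ p log₂ p ≈ 1.9100 bits.
Huffman merges: 63/500+217/1000→343/1000; 41/125+329/1000→657/1000; 343/1000+657/1000→1. L = 2 ≈ 2.0000.
L − H = 2.0000 − 1.9100 = 0.090 bits.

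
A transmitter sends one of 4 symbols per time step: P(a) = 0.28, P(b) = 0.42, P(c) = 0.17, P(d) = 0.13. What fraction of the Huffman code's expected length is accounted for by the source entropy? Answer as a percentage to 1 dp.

98.8%

Entropy H = −Σ p log₂ p ≈ 1.8571 bits.
Huffman merges: 13/100+17/100→3/10; 7/25+3/10→29/50; 21/50+29/50→1. L = 47/25 ≈ 1.8800.
Efficiency = H/L = 1.8571/1.8800 = 98.8%.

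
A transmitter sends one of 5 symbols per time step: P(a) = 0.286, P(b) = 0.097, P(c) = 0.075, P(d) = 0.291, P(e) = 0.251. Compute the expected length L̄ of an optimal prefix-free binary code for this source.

2.172 bits/symbol

Repeatedly combine the two least-probable nodes; the expected code length is the sum of the merged weights.
merge 3/40 + 97/1000 → 43/250
merge 43/250 + 251/1000 → 423/1000
merge 143/500 + 291/1000 → 577/1000
merge 423/1000 + 577/1000 → 1
L = 43/250 + 423/1000 + 577/1000 + 1 = 543/250 = 2.172 bits/symbol.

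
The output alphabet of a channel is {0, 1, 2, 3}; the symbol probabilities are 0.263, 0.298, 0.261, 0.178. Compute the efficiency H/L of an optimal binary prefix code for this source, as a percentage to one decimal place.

Entropy H = −Σ p log₂ p ≈ 1.9763 bits.
Huffman merges: 89/500+261/1000→439/1000; 263/1000+149/500→561/1000; 439/1000+561/1000→1. L = 2 ≈ 2.0000.
Efficiency = H/L = 1.9763/2.0000 = 98.8%.

98.8%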